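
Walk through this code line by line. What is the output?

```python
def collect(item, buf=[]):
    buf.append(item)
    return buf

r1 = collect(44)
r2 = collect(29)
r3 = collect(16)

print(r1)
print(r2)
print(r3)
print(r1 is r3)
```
[44, 29, 16]
[44, 29, 16]
[44, 29, 16]
True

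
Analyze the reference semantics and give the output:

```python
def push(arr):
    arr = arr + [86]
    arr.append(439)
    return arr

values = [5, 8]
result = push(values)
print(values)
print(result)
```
[5, 8]
[5, 8, 86, 439]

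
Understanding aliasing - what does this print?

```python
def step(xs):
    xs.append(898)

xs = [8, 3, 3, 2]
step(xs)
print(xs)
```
[8, 3, 3, 2, 898]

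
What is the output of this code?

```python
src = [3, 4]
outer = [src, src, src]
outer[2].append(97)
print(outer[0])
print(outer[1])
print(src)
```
[3, 4, 97]
[3, 4, 97]
[3, 4, 97]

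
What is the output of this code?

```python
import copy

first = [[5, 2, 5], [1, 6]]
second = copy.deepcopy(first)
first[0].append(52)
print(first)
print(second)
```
[[5, 2, 5, 52], [1, 6]]
[[5, 2, 5], [1, 6]]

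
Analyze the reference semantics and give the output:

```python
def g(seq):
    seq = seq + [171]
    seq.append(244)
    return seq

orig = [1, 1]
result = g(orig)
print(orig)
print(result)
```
[1, 1]
[1, 1, 171, 244]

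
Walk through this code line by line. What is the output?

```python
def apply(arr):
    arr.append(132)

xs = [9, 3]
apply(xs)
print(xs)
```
[9, 3, 132]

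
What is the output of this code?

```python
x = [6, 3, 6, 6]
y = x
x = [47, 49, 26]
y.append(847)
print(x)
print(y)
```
[47, 49, 26]
[6, 3, 6, 6, 847]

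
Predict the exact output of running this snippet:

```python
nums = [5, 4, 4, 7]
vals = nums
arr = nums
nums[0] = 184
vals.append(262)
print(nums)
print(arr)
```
[184, 4, 4, 7, 262]
[184, 4, 4, 7, 262]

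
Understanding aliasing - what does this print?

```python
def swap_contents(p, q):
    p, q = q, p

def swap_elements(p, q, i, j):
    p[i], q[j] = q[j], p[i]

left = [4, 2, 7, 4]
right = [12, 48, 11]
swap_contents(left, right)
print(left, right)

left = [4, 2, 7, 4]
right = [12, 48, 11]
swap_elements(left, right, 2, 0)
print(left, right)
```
[4, 2, 7, 4] [12, 48, 11]
[4, 2, 12, 4] [7, 48, 11]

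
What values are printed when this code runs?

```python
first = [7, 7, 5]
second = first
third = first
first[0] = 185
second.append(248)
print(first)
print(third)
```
[185, 7, 5, 248]
[185, 7, 5, 248]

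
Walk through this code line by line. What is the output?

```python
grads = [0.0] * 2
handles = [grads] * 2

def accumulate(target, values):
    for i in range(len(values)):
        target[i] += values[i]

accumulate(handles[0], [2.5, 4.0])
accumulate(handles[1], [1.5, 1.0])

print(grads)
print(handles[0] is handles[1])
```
[4.0, 5.0]
True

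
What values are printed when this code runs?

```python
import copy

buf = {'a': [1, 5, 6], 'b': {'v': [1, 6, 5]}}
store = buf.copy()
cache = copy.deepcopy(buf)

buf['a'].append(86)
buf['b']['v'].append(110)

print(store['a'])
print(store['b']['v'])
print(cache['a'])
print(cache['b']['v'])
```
[1, 5, 6, 86]
[1, 6, 5, 110]
[1, 5, 6]
[1, 6, 5]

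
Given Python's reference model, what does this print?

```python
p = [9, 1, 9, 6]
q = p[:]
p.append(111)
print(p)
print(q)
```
[9, 1, 9, 6, 111]
[9, 1, 9, 6]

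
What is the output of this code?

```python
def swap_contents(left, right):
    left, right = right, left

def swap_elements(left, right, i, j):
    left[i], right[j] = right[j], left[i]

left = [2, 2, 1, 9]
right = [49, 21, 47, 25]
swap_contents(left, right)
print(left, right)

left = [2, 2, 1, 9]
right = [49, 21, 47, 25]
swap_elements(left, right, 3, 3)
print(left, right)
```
[2, 2, 1, 9] [49, 21, 47, 25]
[2, 2, 1, 25] [49, 21, 47, 9]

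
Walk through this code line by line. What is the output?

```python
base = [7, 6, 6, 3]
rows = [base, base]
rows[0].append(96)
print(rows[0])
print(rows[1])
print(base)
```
[7, 6, 6, 3, 96]
[7, 6, 6, 3, 96]
[7, 6, 6, 3, 96]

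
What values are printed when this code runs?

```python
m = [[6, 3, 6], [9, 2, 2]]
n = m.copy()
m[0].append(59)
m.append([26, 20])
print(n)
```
[[6, 3, 6, 59], [9, 2, 2]]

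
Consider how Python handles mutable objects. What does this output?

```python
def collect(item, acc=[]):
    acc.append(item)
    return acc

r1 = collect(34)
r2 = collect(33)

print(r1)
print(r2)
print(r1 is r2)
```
[34, 33]
[34, 33]
True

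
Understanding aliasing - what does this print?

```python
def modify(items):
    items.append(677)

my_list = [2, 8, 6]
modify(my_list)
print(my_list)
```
[2, 8, 6, 677]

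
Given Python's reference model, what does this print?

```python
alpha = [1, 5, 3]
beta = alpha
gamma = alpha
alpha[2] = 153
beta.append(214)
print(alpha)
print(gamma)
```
[1, 5, 153, 214]
[1, 5, 153, 214]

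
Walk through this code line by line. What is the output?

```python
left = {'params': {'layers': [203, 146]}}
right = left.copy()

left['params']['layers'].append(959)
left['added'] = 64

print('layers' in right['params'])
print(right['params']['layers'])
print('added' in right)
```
True
[203, 146, 959]
False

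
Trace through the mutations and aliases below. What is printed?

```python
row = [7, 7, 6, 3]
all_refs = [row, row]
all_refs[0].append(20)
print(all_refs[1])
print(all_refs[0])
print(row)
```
[7, 7, 6, 3, 20]
[7, 7, 6, 3, 20]
[7, 7, 6, 3, 20]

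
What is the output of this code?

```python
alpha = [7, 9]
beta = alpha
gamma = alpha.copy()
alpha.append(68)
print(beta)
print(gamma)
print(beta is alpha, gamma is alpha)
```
[7, 9, 68]
[7, 9]
True False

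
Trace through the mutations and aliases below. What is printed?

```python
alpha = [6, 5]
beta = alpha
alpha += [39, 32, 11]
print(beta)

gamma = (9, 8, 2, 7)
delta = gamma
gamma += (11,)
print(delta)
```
[6, 5, 39, 32, 11]
(9, 8, 2, 7)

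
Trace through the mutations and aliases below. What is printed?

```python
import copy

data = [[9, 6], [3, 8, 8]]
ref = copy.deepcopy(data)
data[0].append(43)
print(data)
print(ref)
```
[[9, 6, 43], [3, 8, 8]]
[[9, 6], [3, 8, 8]]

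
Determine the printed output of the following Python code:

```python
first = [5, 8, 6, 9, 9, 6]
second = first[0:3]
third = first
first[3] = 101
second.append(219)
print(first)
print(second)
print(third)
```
[5, 8, 6, 101, 9, 6]
[5, 8, 6, 219]
[5, 8, 6, 101, 9, 6]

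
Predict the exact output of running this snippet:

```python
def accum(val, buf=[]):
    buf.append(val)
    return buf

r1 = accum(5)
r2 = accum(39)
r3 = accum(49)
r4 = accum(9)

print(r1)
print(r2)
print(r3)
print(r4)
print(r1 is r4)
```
[5, 39, 49, 9]
[5, 39, 49, 9]
[5, 39, 49, 9]
[5, 39, 49, 9]
True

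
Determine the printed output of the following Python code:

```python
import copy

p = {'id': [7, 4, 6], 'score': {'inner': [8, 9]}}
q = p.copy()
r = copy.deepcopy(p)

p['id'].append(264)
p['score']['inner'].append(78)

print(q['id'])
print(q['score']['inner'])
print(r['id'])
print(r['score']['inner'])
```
[7, 4, 6, 264]
[8, 9, 78]
[7, 4, 6]
[8, 9]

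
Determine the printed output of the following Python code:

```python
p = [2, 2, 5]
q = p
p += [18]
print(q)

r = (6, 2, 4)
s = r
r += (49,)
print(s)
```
[2, 2, 5, 18]
(6, 2, 4)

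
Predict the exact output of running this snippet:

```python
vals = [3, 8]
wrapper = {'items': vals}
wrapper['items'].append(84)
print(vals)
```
[3, 8, 84]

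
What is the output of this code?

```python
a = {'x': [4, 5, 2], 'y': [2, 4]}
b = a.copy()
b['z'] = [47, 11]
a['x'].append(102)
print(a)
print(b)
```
{'x': [4, 5, 2, 102], 'y': [2, 4]}
{'x': [4, 5, 2, 102], 'y': [2, 4], 'z': [47, 11]}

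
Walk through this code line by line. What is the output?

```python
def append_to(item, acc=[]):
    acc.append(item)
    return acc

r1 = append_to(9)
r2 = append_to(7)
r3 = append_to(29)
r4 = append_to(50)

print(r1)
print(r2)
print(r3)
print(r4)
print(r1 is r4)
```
[9, 7, 29, 50]
[9, 7, 29, 50]
[9, 7, 29, 50]
[9, 7, 29, 50]
True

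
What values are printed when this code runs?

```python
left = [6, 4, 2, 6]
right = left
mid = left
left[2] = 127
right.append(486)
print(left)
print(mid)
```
[6, 4, 127, 6, 486]
[6, 4, 127, 6, 486]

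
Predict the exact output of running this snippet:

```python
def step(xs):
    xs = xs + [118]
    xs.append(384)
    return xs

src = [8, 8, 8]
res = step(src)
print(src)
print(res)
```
[8, 8, 8]
[8, 8, 8, 118, 384]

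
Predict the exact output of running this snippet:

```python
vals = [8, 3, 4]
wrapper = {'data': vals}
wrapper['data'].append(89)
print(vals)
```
[8, 3, 4, 89]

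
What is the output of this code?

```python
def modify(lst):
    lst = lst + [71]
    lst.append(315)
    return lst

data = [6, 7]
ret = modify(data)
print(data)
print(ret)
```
[6, 7]
[6, 7, 71, 315]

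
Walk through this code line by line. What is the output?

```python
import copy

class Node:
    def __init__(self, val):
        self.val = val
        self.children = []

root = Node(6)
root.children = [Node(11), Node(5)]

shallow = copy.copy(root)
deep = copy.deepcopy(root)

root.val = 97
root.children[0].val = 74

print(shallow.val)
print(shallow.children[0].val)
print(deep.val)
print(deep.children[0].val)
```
6
74
6
11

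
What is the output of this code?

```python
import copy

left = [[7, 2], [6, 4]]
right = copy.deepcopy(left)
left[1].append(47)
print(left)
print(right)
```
[[7, 2], [6, 4, 47]]
[[7, 2], [6, 4]]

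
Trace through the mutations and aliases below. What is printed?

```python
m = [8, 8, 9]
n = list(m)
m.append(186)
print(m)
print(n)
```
[8, 8, 9, 186]
[8, 8, 9]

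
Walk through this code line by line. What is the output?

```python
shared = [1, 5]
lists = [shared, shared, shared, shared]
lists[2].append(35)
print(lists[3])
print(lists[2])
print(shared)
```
[1, 5, 35]
[1, 5, 35]
[1, 5, 35]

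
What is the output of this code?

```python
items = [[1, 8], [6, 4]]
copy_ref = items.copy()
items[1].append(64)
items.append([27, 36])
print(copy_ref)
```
[[1, 8], [6, 4, 64]]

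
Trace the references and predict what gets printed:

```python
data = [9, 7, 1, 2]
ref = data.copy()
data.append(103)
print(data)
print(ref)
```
[9, 7, 1, 2, 103]
[9, 7, 1, 2]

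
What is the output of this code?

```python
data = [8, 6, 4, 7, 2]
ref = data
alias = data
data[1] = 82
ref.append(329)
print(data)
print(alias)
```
[8, 82, 4, 7, 2, 329]
[8, 82, 4, 7, 2, 329]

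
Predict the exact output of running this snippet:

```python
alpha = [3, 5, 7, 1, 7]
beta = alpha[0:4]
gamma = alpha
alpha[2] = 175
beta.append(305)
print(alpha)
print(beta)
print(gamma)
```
[3, 5, 175, 1, 7]
[3, 5, 7, 1, 305]
[3, 5, 175, 1, 7]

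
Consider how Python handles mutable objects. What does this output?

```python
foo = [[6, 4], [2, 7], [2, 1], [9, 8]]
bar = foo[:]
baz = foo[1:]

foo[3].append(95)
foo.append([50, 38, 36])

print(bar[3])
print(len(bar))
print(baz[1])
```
[9, 8, 95]
4
[2, 1]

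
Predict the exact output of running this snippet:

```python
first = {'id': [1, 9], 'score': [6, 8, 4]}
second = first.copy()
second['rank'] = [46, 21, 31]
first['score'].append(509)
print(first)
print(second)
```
{'id': [1, 9], 'score': [6, 8, 4, 509]}
{'id': [1, 9], 'score': [6, 8, 4, 509], 'rank': [46, 21, 31]}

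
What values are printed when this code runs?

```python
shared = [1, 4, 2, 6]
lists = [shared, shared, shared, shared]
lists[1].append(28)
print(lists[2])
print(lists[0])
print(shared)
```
[1, 4, 2, 6, 28]
[1, 4, 2, 6, 28]
[1, 4, 2, 6, 28]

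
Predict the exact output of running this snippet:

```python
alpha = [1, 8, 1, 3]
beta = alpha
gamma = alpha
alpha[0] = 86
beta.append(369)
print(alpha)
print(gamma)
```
[86, 8, 1, 3, 369]
[86, 8, 1, 3, 369]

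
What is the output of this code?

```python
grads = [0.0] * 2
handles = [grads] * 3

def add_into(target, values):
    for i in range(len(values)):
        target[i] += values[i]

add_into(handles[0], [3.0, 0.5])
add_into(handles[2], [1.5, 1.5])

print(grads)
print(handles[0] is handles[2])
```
[4.5, 2.0]
True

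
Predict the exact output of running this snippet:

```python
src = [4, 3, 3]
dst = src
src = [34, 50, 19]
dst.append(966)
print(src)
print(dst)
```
[34, 50, 19]
[4, 3, 3, 966]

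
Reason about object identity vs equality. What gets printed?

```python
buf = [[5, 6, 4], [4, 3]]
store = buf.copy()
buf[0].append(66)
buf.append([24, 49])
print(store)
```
[[5, 6, 4, 66], [4, 3]]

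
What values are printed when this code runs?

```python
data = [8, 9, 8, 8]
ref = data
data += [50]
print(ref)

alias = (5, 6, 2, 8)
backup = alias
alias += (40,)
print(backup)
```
[8, 9, 8, 8, 50]
(5, 6, 2, 8)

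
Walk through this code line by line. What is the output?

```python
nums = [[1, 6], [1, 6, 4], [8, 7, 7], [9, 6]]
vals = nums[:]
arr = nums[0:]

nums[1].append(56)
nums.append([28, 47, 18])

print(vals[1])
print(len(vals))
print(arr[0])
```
[1, 6, 4, 56]
4
[1, 6]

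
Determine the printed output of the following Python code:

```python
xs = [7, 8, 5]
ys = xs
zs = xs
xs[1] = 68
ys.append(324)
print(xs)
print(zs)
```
[7, 68, 5, 324]
[7, 68, 5, 324]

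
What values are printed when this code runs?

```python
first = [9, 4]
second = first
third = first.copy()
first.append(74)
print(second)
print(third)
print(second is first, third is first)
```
[9, 4, 74]
[9, 4]
True False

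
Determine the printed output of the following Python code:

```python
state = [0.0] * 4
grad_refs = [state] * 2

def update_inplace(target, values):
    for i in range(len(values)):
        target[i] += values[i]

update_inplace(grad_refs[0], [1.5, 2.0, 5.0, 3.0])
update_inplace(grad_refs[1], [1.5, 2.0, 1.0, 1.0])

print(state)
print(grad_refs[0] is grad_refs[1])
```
[3.0, 4.0, 6.0, 4.0]
True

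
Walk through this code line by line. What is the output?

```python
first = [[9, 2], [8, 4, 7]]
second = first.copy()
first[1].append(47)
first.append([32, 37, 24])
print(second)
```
[[9, 2], [8, 4, 7, 47]]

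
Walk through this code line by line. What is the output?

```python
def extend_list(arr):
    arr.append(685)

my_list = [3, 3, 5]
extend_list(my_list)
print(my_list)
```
[3, 3, 5, 685]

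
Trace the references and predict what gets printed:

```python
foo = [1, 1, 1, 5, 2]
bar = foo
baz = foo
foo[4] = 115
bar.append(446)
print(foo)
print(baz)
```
[1, 1, 1, 5, 115, 446]
[1, 1, 1, 5, 115, 446]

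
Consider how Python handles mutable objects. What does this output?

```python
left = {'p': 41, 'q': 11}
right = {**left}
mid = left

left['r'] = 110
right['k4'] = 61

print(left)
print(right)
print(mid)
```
{'p': 41, 'q': 11, 'r': 110}
{'p': 41, 'q': 11, 'k4': 61}
{'p': 41, 'q': 11, 'r': 110}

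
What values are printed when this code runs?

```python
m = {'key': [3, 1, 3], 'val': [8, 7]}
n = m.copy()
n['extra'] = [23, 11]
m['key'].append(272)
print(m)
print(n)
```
{'key': [3, 1, 3, 272], 'val': [8, 7]}
{'key': [3, 1, 3, 272], 'val': [8, 7], 'extra': [23, 11]}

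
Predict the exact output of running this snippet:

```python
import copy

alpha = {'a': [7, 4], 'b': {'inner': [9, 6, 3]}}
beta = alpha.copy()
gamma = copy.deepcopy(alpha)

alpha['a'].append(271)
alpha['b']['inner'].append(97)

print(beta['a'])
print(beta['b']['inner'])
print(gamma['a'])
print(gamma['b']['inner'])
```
[7, 4, 271]
[9, 6, 3, 97]
[7, 4]
[9, 6, 3]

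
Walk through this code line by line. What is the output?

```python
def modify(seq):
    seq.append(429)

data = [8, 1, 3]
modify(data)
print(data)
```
[8, 1, 3, 429]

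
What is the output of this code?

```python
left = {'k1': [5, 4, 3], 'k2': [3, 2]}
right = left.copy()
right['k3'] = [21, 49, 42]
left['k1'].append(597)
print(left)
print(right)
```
{'k1': [5, 4, 3, 597], 'k2': [3, 2]}
{'k1': [5, 4, 3, 597], 'k2': [3, 2], 'k3': [21, 49, 42]}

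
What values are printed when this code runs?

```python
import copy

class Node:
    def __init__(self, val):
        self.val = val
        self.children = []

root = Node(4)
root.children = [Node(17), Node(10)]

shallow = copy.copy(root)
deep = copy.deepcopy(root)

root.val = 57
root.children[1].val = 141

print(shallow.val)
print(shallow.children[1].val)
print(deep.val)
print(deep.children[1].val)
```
4
141
4
10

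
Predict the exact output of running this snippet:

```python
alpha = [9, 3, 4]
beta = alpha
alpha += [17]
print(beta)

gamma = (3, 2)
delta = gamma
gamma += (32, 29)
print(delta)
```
[9, 3, 4, 17]
(3, 2)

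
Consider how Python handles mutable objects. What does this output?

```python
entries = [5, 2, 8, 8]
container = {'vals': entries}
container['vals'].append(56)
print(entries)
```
[5, 2, 8, 8, 56]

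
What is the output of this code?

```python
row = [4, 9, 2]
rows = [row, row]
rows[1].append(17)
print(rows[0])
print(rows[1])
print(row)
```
[4, 9, 2, 17]
[4, 9, 2, 17]
[4, 9, 2, 17]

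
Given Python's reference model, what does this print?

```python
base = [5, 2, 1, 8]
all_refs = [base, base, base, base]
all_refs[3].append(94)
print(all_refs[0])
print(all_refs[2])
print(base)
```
[5, 2, 1, 8, 94]
[5, 2, 1, 8, 94]
[5, 2, 1, 8, 94]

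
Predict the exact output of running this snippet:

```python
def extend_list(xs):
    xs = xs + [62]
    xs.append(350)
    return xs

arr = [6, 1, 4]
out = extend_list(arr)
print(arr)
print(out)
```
[6, 1, 4]
[6, 1, 4, 62, 350]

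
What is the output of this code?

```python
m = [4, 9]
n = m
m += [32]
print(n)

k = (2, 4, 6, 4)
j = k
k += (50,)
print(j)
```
[4, 9, 32]
(2, 4, 6, 4)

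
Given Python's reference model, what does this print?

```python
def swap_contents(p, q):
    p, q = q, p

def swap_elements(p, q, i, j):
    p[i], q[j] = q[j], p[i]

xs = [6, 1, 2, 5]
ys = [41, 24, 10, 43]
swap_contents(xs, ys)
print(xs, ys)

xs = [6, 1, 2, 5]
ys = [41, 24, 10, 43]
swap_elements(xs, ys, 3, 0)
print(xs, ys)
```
[6, 1, 2, 5] [41, 24, 10, 43]
[6, 1, 2, 41] [5, 24, 10, 43]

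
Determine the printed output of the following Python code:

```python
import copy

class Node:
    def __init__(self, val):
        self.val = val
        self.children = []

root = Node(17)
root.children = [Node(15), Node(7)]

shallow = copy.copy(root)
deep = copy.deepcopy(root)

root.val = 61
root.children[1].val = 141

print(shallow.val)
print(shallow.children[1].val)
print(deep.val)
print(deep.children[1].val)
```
17
141
17
7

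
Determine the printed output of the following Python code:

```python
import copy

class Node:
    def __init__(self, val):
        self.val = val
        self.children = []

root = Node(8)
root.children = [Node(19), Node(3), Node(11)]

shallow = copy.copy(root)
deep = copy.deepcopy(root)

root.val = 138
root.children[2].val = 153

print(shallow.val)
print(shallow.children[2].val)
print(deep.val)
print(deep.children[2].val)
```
8
153
8
11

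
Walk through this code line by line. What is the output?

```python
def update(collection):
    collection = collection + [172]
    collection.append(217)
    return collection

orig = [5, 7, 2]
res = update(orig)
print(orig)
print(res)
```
[5, 7, 2]
[5, 7, 2, 172, 217]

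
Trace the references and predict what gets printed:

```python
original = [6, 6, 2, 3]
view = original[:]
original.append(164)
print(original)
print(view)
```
[6, 6, 2, 3, 164]
[6, 6, 2, 3]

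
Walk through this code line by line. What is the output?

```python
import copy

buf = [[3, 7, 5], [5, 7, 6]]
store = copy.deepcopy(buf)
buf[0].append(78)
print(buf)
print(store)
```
[[3, 7, 5, 78], [5, 7, 6]]
[[3, 7, 5], [5, 7, 6]]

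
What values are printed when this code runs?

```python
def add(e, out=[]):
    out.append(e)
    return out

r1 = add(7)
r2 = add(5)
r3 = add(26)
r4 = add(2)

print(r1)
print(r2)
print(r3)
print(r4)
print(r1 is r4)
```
[7, 5, 26, 2]
[7, 5, 26, 2]
[7, 5, 26, 2]
[7, 5, 26, 2]
True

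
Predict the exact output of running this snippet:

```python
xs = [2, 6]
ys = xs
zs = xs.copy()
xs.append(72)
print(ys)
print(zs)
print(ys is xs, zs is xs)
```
[2, 6, 72]
[2, 6]
True False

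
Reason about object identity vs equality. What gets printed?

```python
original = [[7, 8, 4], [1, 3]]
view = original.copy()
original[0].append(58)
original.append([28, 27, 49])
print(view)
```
[[7, 8, 4, 58], [1, 3]]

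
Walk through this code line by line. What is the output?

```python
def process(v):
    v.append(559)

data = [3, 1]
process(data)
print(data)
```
[3, 1, 559]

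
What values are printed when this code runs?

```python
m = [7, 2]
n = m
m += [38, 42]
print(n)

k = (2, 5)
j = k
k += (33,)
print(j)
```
[7, 2, 38, 42]
(2, 5)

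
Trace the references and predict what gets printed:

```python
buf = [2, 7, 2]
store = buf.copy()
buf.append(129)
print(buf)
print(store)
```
[2, 7, 2, 129]
[2, 7, 2]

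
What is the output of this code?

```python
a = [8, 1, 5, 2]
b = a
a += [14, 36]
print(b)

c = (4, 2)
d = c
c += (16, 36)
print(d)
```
[8, 1, 5, 2, 14, 36]
(4, 2)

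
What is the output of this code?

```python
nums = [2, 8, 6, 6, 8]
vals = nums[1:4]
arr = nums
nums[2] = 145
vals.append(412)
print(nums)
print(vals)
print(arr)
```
[2, 8, 145, 6, 8]
[8, 6, 6, 412]
[2, 8, 145, 6, 8]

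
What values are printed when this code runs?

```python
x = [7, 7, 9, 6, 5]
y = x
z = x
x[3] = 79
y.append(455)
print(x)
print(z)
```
[7, 7, 9, 79, 5, 455]
[7, 7, 9, 79, 5, 455]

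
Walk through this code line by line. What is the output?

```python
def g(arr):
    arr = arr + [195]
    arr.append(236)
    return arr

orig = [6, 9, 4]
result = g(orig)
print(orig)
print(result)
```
[6, 9, 4]
[6, 9, 4, 195, 236]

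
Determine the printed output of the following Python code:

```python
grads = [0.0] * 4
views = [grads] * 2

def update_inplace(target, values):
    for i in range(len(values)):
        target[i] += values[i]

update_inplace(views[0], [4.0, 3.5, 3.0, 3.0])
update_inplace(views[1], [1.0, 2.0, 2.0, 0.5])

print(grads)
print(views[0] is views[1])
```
[5.0, 5.5, 5.0, 3.5]
True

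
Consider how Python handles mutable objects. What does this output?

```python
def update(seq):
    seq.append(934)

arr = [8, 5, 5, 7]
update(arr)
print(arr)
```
[8, 5, 5, 7, 934]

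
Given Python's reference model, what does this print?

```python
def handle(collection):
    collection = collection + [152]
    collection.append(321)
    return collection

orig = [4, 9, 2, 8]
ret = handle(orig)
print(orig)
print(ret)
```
[4, 9, 2, 8]
[4, 9, 2, 8, 152, 321]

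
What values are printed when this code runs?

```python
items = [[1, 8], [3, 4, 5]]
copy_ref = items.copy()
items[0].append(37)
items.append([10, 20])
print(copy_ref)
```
[[1, 8, 37], [3, 4, 5]]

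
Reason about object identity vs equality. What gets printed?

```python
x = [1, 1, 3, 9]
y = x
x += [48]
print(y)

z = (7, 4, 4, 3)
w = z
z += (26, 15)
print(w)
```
[1, 1, 3, 9, 48]
(7, 4, 4, 3)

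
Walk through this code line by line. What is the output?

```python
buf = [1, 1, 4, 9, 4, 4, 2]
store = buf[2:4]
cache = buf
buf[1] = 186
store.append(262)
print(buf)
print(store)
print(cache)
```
[1, 186, 4, 9, 4, 4, 2]
[4, 9, 262]
[1, 186, 4, 9, 4, 4, 2]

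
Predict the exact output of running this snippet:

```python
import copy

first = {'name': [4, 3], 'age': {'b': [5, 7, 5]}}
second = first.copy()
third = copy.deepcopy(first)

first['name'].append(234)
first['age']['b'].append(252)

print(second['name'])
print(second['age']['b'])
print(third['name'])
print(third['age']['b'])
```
[4, 3, 234]
[5, 7, 5, 252]
[4, 3]
[5, 7, 5]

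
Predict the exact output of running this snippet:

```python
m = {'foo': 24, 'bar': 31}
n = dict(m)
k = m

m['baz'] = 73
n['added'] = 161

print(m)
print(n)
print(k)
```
{'foo': 24, 'bar': 31, 'baz': 73}
{'foo': 24, 'bar': 31, 'added': 161}
{'foo': 24, 'bar': 31, 'baz': 73}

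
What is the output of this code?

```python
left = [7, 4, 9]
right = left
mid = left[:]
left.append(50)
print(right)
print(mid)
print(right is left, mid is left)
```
[7, 4, 9, 50]
[7, 4, 9]
True False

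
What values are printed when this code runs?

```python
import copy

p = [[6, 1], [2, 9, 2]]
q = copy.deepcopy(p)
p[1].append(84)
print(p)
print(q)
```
[[6, 1], [2, 9, 2, 84]]
[[6, 1], [2, 9, 2]]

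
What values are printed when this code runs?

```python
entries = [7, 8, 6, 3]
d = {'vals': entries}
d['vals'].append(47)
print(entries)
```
[7, 8, 6, 3, 47]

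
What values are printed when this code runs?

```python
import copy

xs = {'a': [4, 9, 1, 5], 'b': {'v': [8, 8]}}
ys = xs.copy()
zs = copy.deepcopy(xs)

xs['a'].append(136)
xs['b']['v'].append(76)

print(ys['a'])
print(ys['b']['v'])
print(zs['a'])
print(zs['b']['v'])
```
[4, 9, 1, 5, 136]
[8, 8, 76]
[4, 9, 1, 5]
[8, 8]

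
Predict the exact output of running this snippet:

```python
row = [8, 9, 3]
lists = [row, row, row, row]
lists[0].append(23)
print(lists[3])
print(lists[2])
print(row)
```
[8, 9, 3, 23]
[8, 9, 3, 23]
[8, 9, 3, 23]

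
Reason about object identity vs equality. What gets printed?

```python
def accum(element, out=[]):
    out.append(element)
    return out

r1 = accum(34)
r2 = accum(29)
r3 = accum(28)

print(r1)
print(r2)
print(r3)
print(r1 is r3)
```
[34, 29, 28]
[34, 29, 28]
[34, 29, 28]
True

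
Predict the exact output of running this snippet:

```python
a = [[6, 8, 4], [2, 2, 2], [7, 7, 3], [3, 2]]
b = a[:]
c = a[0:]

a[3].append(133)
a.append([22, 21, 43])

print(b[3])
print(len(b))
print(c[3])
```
[3, 2, 133]
4
[3, 2, 133]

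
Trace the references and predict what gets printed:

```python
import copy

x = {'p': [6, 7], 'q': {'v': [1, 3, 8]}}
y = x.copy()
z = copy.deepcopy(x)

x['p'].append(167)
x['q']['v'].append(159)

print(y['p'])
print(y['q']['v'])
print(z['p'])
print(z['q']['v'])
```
[6, 7, 167]
[1, 3, 8, 159]
[6, 7]
[1, 3, 8]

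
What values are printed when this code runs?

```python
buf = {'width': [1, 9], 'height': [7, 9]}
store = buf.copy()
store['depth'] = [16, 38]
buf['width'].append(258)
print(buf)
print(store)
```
{'width': [1, 9, 258], 'height': [7, 9]}
{'width': [1, 9, 258], 'height': [7, 9], 'depth': [16, 38]}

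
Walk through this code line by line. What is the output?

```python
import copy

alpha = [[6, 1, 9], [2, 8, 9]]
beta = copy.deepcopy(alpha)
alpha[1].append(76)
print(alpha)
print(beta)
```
[[6, 1, 9], [2, 8, 9, 76]]
[[6, 1, 9], [2, 8, 9]]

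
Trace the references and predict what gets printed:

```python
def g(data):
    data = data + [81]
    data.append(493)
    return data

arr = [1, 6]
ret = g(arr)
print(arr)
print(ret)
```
[1, 6]
[1, 6, 81, 493]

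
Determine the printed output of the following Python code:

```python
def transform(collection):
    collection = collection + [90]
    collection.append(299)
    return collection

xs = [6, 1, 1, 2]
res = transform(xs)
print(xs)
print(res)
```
[6, 1, 1, 2]
[6, 1, 1, 2, 90, 299]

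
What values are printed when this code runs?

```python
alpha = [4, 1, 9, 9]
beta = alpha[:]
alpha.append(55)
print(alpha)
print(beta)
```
[4, 1, 9, 9, 55]
[4, 1, 9, 9]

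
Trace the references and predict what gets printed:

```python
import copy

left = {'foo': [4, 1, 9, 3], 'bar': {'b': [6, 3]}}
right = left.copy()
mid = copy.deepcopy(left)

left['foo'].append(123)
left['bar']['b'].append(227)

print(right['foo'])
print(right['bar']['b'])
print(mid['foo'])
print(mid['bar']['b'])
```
[4, 1, 9, 3, 123]
[6, 3, 227]
[4, 1, 9, 3]
[6, 3]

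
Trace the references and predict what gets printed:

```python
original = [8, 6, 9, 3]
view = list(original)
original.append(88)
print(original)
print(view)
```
[8, 6, 9, 3, 88]
[8, 6, 9, 3]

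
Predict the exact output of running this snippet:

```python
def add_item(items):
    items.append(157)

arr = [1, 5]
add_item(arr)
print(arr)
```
[1, 5, 157]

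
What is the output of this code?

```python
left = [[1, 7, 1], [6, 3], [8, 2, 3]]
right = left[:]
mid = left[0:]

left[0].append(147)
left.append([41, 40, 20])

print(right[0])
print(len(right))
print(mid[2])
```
[1, 7, 1, 147]
3
[8, 2, 3]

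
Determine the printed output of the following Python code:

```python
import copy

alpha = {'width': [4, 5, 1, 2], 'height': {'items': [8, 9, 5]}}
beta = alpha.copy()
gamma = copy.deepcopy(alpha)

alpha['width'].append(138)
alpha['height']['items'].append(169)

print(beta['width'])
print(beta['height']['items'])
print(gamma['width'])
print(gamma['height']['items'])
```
[4, 5, 1, 2, 138]
[8, 9, 5, 169]
[4, 5, 1, 2]
[8, 9, 5]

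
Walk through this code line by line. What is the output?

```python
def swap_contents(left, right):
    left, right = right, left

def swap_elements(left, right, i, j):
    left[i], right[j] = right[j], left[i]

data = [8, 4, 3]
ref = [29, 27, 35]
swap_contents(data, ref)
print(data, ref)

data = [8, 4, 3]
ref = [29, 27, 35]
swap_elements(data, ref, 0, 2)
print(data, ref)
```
[8, 4, 3] [29, 27, 35]
[35, 4, 3] [29, 27, 8]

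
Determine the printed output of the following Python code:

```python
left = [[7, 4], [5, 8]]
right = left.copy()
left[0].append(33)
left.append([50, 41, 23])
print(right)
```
[[7, 4, 33], [5, 8]]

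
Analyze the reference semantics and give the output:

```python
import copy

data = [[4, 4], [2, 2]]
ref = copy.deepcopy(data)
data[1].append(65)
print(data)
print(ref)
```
[[4, 4], [2, 2, 65]]
[[4, 4], [2, 2]]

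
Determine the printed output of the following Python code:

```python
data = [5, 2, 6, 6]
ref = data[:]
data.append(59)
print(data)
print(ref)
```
[5, 2, 6, 6, 59]
[5, 2, 6, 6]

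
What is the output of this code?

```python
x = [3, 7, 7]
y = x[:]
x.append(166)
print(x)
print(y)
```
[3, 7, 7, 166]
[3, 7, 7]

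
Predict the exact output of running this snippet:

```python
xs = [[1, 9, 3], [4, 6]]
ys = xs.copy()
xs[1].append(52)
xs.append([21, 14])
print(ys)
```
[[1, 9, 3], [4, 6, 52]]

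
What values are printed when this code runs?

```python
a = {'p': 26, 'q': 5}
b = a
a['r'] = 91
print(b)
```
{'p': 26, 'q': 5, 'r': 91}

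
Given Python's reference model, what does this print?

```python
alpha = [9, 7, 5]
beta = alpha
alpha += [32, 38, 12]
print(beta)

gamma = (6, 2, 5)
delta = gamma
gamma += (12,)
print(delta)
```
[9, 7, 5, 32, 38, 12]
(6, 2, 5)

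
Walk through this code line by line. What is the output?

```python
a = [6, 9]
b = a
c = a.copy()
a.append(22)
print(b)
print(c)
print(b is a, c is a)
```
[6, 9, 22]
[6, 9]
True False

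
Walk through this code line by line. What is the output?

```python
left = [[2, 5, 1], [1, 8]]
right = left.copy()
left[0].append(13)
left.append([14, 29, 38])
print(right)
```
[[2, 5, 1, 13], [1, 8]]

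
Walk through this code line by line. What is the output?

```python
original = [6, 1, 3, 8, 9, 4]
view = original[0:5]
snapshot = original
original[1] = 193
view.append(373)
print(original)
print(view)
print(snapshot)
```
[6, 193, 3, 8, 9, 4]
[6, 1, 3, 8, 9, 373]
[6, 193, 3, 8, 9, 4]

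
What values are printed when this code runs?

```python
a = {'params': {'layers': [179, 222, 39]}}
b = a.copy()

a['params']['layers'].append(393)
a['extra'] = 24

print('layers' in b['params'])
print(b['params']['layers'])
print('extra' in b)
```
True
[179, 222, 39, 393]
False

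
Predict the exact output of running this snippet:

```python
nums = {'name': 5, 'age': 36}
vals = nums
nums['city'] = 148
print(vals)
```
{'name': 5, 'age': 36, 'city': 148}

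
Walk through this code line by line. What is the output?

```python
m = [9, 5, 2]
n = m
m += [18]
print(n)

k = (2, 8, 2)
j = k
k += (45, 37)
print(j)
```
[9, 5, 2, 18]
(2, 8, 2)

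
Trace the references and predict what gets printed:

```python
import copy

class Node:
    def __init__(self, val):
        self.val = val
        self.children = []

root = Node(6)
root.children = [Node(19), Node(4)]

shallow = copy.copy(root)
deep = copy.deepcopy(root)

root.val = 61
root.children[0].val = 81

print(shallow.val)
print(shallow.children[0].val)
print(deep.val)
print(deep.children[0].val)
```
6
81
6
19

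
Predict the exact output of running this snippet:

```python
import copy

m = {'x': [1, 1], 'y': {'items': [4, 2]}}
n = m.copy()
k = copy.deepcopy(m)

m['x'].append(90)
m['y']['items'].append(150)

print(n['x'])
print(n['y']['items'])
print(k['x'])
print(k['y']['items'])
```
[1, 1, 90]
[4, 2, 150]
[1, 1]
[4, 2]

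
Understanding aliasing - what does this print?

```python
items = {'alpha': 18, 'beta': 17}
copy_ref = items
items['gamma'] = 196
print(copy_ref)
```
{'alpha': 18, 'beta': 17, 'gamma': 196}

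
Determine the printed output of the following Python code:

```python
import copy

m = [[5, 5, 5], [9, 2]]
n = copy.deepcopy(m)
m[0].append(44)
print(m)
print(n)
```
[[5, 5, 5, 44], [9, 2]]
[[5, 5, 5], [9, 2]]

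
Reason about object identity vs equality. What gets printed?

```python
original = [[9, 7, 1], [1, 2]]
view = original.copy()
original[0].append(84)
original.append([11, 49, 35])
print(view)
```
[[9, 7, 1, 84], [1, 2]]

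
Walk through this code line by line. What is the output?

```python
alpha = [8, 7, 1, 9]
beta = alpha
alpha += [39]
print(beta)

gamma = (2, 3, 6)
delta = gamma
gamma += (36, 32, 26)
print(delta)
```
[8, 7, 1, 9, 39]
(2, 3, 6)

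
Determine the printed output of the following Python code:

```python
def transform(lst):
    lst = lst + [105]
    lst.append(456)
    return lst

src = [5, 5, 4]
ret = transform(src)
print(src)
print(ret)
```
[5, 5, 4]
[5, 5, 4, 105, 456]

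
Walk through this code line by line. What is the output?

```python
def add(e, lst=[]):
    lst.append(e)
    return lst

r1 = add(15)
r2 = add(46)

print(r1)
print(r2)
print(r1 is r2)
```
[15, 46]
[15, 46]
True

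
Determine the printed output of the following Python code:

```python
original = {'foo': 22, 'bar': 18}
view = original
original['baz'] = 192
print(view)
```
{'foo': 22, 'bar': 18, 'baz': 192}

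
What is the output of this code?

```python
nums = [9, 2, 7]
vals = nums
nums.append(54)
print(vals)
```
[9, 2, 7, 54]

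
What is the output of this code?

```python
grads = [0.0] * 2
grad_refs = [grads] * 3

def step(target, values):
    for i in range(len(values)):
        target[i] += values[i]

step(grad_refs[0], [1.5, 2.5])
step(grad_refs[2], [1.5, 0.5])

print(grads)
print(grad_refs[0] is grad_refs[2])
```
[3.0, 3.0]
True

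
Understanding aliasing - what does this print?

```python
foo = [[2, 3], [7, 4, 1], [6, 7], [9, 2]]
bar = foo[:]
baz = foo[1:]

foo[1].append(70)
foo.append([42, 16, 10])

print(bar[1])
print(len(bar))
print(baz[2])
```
[7, 4, 1, 70]
4
[9, 2]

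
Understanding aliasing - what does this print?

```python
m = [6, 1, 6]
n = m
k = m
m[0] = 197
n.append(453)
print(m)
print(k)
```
[197, 1, 6, 453]
[197, 1, 6, 453]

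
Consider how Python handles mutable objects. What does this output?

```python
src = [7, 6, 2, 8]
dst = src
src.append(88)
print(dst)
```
[7, 6, 2, 8, 88]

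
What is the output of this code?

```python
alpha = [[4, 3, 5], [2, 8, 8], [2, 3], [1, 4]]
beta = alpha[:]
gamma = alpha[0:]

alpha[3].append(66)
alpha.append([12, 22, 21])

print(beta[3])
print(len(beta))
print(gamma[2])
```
[1, 4, 66]
4
[2, 3]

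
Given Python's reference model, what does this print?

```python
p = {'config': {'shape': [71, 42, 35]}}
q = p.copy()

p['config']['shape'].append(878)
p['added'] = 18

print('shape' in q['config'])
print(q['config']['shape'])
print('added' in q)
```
True
[71, 42, 35, 878]
False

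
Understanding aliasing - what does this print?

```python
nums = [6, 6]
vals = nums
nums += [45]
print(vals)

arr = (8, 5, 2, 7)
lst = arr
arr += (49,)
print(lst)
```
[6, 6, 45]
(8, 5, 2, 7)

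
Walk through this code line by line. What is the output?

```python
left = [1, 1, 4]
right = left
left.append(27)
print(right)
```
[1, 1, 4, 27]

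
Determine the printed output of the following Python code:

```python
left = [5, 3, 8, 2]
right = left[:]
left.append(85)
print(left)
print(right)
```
[5, 3, 8, 2, 85]
[5, 3, 8, 2]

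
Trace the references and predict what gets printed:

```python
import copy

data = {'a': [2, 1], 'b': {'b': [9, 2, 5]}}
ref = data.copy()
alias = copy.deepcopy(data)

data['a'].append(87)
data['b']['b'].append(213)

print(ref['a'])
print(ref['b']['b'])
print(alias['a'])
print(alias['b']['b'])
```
[2, 1, 87]
[9, 2, 5, 213]
[2, 1]
[9, 2, 5]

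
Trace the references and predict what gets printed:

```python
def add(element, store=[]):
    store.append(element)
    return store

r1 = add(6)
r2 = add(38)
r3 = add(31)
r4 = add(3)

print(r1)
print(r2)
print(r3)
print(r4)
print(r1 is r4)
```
[6, 38, 31, 3]
[6, 38, 31, 3]
[6, 38, 31, 3]
[6, 38, 31, 3]
True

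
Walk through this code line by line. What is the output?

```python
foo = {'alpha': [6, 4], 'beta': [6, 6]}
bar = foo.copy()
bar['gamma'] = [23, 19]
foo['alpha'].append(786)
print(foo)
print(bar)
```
{'alpha': [6, 4, 786], 'beta': [6, 6]}
{'alpha': [6, 4, 786], 'beta': [6, 6], 'gamma': [23, 19]}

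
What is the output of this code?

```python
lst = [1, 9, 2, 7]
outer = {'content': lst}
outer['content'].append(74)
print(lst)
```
[1, 9, 2, 7, 74]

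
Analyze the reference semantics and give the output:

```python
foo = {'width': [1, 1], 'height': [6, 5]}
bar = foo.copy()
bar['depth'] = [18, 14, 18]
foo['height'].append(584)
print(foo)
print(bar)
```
{'width': [1, 1], 'height': [6, 5, 584]}
{'width': [1, 1], 'height': [6, 5, 584], 'depth': [18, 14, 18]}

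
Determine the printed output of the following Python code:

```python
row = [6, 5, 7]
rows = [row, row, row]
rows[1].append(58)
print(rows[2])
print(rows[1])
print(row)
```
[6, 5, 7, 58]
[6, 5, 7, 58]
[6, 5, 7, 58]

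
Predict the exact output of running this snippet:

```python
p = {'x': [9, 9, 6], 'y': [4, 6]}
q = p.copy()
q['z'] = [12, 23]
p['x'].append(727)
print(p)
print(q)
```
{'x': [9, 9, 6, 727], 'y': [4, 6]}
{'x': [9, 9, 6, 727], 'y': [4, 6], 'z': [12, 23]}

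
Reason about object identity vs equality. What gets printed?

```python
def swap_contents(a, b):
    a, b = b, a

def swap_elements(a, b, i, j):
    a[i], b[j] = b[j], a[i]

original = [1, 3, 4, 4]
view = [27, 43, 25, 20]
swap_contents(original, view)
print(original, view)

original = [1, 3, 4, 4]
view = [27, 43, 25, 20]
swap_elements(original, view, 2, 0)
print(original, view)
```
[1, 3, 4, 4] [27, 43, 25, 20]
[1, 3, 27, 4] [4, 43, 25, 20]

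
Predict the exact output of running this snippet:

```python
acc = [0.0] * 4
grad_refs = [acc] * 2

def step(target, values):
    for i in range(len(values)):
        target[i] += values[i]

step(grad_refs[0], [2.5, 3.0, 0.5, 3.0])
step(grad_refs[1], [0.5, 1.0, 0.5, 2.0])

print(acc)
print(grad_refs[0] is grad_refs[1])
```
[3.0, 4.0, 1.0, 5.0]
True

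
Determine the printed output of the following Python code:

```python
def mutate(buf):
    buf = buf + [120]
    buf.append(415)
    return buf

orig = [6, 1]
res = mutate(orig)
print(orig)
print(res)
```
[6, 1]
[6, 1, 120, 415]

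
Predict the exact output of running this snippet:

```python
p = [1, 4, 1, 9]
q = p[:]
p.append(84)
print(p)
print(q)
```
[1, 4, 1, 9, 84]
[1, 4, 1, 9]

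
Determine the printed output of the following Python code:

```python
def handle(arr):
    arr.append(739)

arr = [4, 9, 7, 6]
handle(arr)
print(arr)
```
[4, 9, 7, 6, 739]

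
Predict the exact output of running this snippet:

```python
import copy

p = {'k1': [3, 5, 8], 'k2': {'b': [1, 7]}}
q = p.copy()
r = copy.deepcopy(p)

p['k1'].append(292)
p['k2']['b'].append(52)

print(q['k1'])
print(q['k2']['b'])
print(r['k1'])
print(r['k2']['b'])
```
[3, 5, 8, 292]
[1, 7, 52]
[3, 5, 8]
[1, 7]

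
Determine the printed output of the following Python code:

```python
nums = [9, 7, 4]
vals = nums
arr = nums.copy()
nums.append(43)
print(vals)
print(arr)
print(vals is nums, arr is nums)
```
[9, 7, 4, 43]
[9, 7, 4]
True False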